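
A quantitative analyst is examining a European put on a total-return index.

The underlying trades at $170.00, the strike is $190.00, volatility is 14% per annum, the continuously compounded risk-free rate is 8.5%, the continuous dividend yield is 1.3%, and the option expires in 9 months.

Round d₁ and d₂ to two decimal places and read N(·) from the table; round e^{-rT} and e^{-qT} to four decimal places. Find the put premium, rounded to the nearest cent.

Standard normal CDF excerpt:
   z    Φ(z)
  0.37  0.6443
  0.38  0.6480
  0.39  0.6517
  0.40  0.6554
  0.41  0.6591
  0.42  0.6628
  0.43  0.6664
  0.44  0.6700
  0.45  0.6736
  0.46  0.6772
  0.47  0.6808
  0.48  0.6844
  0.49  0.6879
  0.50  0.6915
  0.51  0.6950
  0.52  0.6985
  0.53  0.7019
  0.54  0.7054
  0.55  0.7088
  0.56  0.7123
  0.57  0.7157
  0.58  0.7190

$14.16

T = 0.75;  σ√T = 0.1212
ln(S/K) + (r − q + σ²/2)T = ln(170/190) + (0.085 − 0.013 + 0.14²/2)·0.75 = -0.1112 + 0.0614 = -0.0499
d₁ = -0.0499 / 0.1212 = -0.4114 ≈ -0.41
d₂ = d₁ − σ√T = -0.4114 − 0.1212 = -0.5326 ≈ -0.53
exp(−qT) = exp(−0.013·0.75) = 0.9903;  exp(−rT) = exp(−0.085·0.75) = 0.9382
N(−d₂) = N(0.53) = 0.7019;  N(−d₁) = N(0.41) = 0.6591
P = 190·0.9382·0.7019 − 170·0.9903·0.6591 = 125.1193 − 110.9601 = 14.1591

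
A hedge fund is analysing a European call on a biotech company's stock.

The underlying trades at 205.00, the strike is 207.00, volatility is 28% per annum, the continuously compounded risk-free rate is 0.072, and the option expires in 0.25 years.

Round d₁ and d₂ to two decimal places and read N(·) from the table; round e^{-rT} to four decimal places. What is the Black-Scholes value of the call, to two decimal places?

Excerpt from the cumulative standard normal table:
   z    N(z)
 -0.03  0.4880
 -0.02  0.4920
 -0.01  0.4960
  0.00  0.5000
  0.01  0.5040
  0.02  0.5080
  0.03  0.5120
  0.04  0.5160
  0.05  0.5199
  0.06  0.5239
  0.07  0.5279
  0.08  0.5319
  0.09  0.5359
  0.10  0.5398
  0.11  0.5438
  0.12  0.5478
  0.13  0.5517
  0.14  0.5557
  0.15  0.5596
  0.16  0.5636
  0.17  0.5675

12.25

σ√T = 0.28 × 0.5000 = 0.1400
d₁ = [ln(205/207) + (0.072 + 0.28²/2)·0.25] / 0.1400 = [-0.0097 + 0.0278] / 0.1400 = 0.1292 ≈ 0.13
d₂ = d₁ − σ√T = 0.1292 − 0.1400 = -0.0108 ≈ -0.01
exp(−rT) = exp(−0.072·0.25) = 0.9822
N(d₁) = N(0.13) = 0.5517;  N(d₂) = N(-0.01) = 0.4960
C = 205·0.5517 − 207·0.9822·0.4960 = 113.0985 − 100.8444 = 12.2541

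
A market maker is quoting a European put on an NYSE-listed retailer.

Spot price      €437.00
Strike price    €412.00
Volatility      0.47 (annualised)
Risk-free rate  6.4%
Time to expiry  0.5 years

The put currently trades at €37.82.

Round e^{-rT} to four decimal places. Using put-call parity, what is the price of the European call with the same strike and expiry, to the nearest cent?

exp(−rT) = exp(−0.064·0.5) = 0.9685
Put-call parity: C − P = S − K·e^(−rT) = 437 − 412·0.9685 = 437 − 399.0220 = 37.9780
C = P + (C − P) = 37.82 + (37.9780) = 75.7980

€75.80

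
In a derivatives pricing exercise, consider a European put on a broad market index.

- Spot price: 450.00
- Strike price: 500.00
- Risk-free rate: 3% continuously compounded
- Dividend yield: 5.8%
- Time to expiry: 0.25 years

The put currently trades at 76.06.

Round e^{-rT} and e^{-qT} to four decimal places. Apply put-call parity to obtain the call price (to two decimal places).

23.33

e^(−qT) = e^(−0.058·0.25) = 0.9856;  e^(−rT) = e^(−0.03·0.25) = 0.9925
Put-call parity: C − P = S·e^(−qT) − K·e^(−rT) = 450·0.9856 − 500·0.9925 = 443.5200 − 496.2500 = -52.7300
C = P + (C − P) = 76.06 + (-52.7300) = 23.3300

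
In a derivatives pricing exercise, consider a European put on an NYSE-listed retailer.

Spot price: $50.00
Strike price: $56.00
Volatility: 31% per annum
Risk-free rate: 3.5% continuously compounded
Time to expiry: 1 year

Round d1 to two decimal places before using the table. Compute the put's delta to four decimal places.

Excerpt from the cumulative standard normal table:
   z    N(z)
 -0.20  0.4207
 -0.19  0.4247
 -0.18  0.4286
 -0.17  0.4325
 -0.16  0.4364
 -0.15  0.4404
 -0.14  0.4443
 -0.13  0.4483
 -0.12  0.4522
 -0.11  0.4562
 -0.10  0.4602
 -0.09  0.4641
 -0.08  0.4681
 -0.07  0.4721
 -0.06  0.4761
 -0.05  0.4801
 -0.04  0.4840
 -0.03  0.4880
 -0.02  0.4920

-0.5398

σ√T = 0.31·√1 = 0.3100
d₁ = [ln(50/56) + (0.035 + 0.31²/2)·1] / 0.3100 = [-0.1133 + 0.0831] / 0.3100 = -0.0977 ≈ -0.10
N(d₁) = N(-0.10) = 0.4602
Δ_put = N(d₁) − 1 = 0.4602 − 1 = -0.5398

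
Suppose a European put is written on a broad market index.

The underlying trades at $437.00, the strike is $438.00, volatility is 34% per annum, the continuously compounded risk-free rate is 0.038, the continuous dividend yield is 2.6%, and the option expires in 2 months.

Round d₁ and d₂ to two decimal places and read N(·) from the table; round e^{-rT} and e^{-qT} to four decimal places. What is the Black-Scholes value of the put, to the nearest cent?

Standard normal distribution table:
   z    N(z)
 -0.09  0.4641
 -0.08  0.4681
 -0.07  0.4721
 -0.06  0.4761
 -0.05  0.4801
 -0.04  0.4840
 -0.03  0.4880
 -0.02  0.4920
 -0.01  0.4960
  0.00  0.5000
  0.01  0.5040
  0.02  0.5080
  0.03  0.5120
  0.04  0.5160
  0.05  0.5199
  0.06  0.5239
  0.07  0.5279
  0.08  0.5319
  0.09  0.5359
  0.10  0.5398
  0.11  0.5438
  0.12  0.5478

$24.34

T = 0.1667;  σ√T = 0.1388
d₁ = [ln(437/438) + (0.038 − 0.026 + ½·0.34²)·0.1667] / (σ√T) = (-0.0023 + 0.0116) / 0.1388 = 0.0673 ≈ 0.07
d₂ = 0.0673 − 0.1388 = -0.0715 ≈ -0.07
e^(−qT) = e^(−0.026·0.1667) = 0.9957;  e^(−rT) = e^(−0.038·0.1667) = 0.9937
N(−d₂) = N(0.07) = 0.5279;  N(−d₁) = N(-0.07) = 0.4721
P = 438·0.9937·0.5279 − 437·0.9957·0.4721 = 229.7635 − 205.4206 = 24.3429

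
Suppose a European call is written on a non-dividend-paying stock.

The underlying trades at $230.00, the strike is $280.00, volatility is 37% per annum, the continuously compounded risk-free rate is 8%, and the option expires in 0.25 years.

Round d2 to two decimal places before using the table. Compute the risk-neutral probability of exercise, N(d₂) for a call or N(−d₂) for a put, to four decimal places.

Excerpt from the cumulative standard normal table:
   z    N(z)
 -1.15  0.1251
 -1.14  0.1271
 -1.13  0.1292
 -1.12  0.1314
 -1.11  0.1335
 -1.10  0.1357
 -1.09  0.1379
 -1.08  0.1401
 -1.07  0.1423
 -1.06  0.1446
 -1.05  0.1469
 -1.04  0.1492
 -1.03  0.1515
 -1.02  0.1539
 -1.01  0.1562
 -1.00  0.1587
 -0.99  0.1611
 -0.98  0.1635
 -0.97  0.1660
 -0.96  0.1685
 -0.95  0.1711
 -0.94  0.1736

σ√T = 0.37 × 0.5000 = 0.1850
d₁ = [ln(230/280) + (0.08 + 0.37²/2)·0.25] / 0.1850 = [-0.1967 + 0.0371] / 0.1850 = -0.8627 which rounds to -0.86
d₂ = d₁ − σ√T = -0.8627 − 0.1850 = -1.0477 which rounds to -1.05
Pr(exercise) under Q = N(d₂) = 0.1469

0.1469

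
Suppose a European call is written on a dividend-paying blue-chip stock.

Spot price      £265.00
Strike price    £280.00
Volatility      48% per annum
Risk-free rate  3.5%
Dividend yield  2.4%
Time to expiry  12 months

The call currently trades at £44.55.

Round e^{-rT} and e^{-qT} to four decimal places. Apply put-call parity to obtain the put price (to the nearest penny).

£56.20

e^(−qT) = e^(−0.024·1) = 0.9763;  e^(−rT) = e^(−0.035·1) = 0.9656
Put-call parity: C − P = S·e^(−qT) − K·e^(−rT) = 265·0.9763 − 280·0.9656 = 258.7195 − 270.3680 = -11.6485
P = C − (C − P) = 44.55 − (-11.6485) = 56.1985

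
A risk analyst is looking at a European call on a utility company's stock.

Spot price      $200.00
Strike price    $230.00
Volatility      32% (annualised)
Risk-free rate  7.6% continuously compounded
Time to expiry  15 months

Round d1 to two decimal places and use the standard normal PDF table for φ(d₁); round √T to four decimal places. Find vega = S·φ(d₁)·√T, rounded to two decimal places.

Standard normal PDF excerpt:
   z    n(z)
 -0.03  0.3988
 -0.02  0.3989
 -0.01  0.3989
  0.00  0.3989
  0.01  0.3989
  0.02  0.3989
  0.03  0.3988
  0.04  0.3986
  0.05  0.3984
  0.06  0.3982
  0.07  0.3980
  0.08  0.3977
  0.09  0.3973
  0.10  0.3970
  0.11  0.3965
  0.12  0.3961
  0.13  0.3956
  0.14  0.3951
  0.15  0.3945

89.08

σ√T = 0.32·√1.25 = 0.3578
d₁ = [ln(200/230) + (0.076 + ½·0.32²)·1.25] / (σ√T) = (-0.1398 + 0.1590) / 0.3578 = 0.0538 → 0.05
√T = √1.25 = 1.1180
φ(d₁) = φ(0.05) = 0.3984
vega = S·φ(d₁)·√T = 200·0.3984·1.1180 = 89.0822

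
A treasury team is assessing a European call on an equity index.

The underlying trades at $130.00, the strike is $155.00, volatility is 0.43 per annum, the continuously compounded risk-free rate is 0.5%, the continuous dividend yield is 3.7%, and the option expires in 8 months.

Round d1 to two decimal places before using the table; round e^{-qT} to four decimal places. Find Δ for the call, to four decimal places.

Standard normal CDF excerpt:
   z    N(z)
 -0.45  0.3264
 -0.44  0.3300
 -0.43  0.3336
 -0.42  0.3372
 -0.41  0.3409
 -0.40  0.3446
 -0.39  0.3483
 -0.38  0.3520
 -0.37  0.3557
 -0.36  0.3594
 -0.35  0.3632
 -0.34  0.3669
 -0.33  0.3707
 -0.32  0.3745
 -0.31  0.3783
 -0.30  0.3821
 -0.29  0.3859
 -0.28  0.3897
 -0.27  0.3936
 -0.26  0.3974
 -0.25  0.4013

0.3398

σ√T = 0.43 × 0.8165 = 0.3511
d₁ = [ln(130/155) + (0.005 − 0.037 + 0.43²/2)·0.6667] / 0.3511 = [-0.1759 + 0.0403] / 0.3511 = -0.3862 → -0.39
N(d₁) = N(-0.39) = 0.3483
Δ_call = exp(−qT)·N(d₁) = 0.9756·0.3483 = 0.3398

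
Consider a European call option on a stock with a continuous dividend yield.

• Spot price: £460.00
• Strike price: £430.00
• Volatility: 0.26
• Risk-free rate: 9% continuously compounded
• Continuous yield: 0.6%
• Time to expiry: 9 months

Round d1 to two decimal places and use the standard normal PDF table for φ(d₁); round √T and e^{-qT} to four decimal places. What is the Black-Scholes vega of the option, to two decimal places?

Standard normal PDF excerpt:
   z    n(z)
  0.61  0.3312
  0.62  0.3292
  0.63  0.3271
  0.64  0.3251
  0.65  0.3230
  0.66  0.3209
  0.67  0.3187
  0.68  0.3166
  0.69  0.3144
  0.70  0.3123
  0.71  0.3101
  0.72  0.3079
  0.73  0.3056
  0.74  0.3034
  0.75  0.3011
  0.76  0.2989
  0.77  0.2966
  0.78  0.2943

124.68

σ√T = 0.26·√0.75 = 0.2252
d₁ = [ln(460/430) + (0.09 − 0.006 + 0.26²/2)·0.75] / 0.2252 = [0.0674 + 0.0883] / 0.2252 = 0.6919 ≈ 0.69
√T = √0.75 = 0.8660
φ(d₁) = φ(0.69) = 0.3144
exp(−qT) = exp(−0.006·0.75) = 0.9955
vega = S·exp(−qT)·φ(d₁)·√T = 460·0.9955·0.3144·0.8660 = 124.6808
(The put has the same vega.)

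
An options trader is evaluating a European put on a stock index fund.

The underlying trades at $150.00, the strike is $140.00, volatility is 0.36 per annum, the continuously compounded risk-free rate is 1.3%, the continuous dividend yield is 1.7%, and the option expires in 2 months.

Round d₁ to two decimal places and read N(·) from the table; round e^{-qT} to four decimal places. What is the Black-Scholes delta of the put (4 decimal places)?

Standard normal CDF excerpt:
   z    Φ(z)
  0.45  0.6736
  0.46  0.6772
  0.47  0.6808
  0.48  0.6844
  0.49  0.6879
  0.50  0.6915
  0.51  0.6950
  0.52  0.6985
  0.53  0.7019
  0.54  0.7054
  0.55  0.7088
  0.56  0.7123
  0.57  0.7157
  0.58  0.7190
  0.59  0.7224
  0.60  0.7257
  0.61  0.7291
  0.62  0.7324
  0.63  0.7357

-0.2938

σ√T = 0.36·√0.1667 = 0.1470
d₁ = [ln(150/140) + (0.013 − 0.017 + 0.36²/2)·0.1667] / 0.1470 = [0.0690 + 0.0101] / 0.1470 = 0.5384 → 0.54
N(d₁) = N(0.54) = 0.7054
Δ_put = e^(−qT)·(N(d₁) − 1) = 0.9972·(0.7054 − 1) = -0.2938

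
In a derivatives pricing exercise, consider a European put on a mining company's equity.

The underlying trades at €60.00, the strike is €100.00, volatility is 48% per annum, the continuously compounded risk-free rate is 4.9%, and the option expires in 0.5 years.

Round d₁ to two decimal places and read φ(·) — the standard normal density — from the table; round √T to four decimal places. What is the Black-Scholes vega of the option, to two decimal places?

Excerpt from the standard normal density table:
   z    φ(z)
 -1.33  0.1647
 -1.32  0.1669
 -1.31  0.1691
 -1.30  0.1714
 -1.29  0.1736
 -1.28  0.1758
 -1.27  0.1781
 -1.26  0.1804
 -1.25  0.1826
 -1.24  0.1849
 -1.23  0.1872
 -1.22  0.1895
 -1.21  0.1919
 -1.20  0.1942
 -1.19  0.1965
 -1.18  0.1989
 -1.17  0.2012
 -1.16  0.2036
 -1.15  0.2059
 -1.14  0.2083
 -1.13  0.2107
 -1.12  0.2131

7.65

σ√T = 0.48 × 0.7071 = 0.3394
d₁ = [ln(60/100) + (0.049 + ½·0.48²)·0.5] / (σ√T) = (-0.5108 + 0.0821) / 0.3394 = -1.2631 ⇒ -1.26
√T = √0.5 = 0.7071
φ(d₁) = φ(-1.26) = 0.1804
vega = S·φ(d₁)·√T = 60·0.1804·0.7071 = 7.6537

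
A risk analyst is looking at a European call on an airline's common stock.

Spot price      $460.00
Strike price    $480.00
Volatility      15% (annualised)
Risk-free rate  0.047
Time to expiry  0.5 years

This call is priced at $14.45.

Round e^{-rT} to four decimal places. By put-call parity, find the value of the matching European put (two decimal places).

$23.31

exp(−rT) = exp(−0.047·0.5) = 0.9768
Put-call parity: C − P = S − K·e^(−rT) = 460 − 480·0.9768 = 460 − 468.8640 = -8.8640
P = C − (C − P) = 14.45 − (-8.8640) = 23.3140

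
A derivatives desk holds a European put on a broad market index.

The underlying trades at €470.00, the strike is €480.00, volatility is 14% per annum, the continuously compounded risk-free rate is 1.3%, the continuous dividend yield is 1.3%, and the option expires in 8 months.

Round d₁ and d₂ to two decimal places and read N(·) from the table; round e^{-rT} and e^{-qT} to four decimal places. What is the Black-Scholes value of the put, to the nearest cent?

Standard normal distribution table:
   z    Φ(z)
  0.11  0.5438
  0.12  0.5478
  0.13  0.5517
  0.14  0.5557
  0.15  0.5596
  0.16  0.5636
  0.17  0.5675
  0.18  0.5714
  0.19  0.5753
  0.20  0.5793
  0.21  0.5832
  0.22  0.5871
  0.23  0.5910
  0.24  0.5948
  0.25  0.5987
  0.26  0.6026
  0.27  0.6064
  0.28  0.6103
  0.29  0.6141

T = 0.6667;  σ√T = 0.1143
d₁ = [ln(470/480) + (0.013 − 0.013 + 0.14²/2)·0.6667] / 0.1143 = [-0.0211 + 0.0065] / 0.1143 = -0.1270 ≈ -0.13
d₂ = d₁ − σ√T = -0.1270 − 0.1143 = -0.2413 ≈ -0.24
e^(−qT) = e^(−0.013·0.6667) = 0.9914;  e^(−rT) = e^(−0.013·0.6667) = 0.9914
P = 480·0.9914·N(0.24) − 470·0.9914·N(0.13) = 480·0.9914·0.5948 − 470·0.9914·0.5517 = 283.0487 − 257.0690 = 25.9796

€25.98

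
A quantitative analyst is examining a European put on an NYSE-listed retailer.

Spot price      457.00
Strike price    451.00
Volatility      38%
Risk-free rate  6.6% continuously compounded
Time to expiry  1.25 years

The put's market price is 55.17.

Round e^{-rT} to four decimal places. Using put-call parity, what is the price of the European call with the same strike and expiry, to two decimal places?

exp(−rT) = exp(−0.066·1.25) = 0.9208
Put-call parity: C − P = S − K·e^(−rT) = 457 − 451·0.9208 = 457 − 415.2808 = 41.7192
C = P + (C − P) = 55.17 + (41.7192) = 96.8892

96.89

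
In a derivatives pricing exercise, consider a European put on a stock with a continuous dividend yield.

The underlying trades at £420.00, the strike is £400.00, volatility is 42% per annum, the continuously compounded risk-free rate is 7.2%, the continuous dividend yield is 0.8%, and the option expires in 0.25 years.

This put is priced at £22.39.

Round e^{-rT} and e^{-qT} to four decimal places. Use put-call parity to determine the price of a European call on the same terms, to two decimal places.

£48.67

exp(−qT) = exp(−0.008·0.25) = 0.9980;  exp(−rT) = exp(−0.072·0.25) = 0.9822
Put-call parity: C − P = S·e^(−qT) − K·e^(−rT) = 420·0.9980 − 400·0.9822 = 419.1600 − 392.8800 = 26.2800
C = P + (C − P) = 22.39 + (26.2800) = 48.6700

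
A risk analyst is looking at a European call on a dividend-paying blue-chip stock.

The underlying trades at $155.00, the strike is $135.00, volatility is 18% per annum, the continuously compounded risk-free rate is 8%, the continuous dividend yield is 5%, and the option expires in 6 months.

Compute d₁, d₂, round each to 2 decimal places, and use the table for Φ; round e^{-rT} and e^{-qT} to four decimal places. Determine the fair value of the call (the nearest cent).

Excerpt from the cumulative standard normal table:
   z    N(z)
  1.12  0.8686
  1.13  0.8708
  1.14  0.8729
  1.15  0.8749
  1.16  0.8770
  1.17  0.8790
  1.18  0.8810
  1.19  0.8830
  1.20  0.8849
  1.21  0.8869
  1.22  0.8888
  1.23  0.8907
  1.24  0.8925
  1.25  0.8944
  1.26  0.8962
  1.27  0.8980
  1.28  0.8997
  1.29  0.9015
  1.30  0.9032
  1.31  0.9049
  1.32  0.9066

$22.53

T = 0.5;  σ√T = 0.1273
d₁ = [ln(155/135) + (0.08 − 0.05 + 0.18²/2)·0.5] / 0.1273 = [0.1382 + 0.0231] / 0.1273 = 1.2669 → 1.27
d₂ = d₁ − σ√T = 1.2669 − 0.1273 = 1.1396 → 1.14
e^(−qT) = e^(−0.05·0.5) = 0.9753;  e^(−rT) = e^(−0.08·0.5) = 0.9608
C = 155·0.9753·N(1.27) − 135·0.9608·N(1.14) = 155·0.9753·0.8980 − 135·0.9608·0.8729 = 135.7520 − 113.2221 = 22.5299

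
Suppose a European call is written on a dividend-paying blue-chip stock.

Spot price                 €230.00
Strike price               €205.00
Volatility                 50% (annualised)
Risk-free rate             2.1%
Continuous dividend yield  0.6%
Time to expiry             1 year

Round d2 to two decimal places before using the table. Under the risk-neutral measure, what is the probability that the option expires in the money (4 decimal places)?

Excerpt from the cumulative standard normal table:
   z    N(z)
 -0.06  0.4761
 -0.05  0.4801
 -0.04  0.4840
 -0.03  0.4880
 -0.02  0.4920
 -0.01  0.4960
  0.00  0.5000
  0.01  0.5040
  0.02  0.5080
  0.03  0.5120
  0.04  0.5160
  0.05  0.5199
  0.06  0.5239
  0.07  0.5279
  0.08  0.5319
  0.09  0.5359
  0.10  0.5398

0.5040

T = 1;  σ√T = 0.5000
d₁ = [ln(230/205) + (0.021 − 0.006 + 0.5²/2)·1] / 0.5000 = [0.1151 + 0.1400] / 0.5000 = 0.5101 which rounds to 0.51
d₂ = d₁ − σ√T = 0.5101 − 0.5000 = 0.0101 which rounds to 0.01
Risk-neutral Pr[S_T > K] = N(d₂) = N(0.01) = 0.5040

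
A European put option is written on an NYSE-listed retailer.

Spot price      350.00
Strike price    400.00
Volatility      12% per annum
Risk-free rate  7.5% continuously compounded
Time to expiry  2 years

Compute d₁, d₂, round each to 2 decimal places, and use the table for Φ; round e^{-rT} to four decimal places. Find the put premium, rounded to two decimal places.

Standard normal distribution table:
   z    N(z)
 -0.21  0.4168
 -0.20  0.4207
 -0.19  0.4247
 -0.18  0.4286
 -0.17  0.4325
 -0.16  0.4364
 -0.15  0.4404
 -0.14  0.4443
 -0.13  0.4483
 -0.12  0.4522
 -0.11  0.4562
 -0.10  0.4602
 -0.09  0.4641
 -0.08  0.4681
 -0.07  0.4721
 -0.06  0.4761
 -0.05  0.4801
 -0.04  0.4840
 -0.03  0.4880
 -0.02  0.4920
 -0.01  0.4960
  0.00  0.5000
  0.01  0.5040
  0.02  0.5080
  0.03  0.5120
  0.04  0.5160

20.75

T = 2;  σ√T = 0.1697
d₁ = [ln(350/400) + (0.075 + ½·0.12²)·2] / (σ√T) = (-0.1335 + 0.1644) / 0.1697 = 0.1819 ⇒ 0.18
d₂ = 0.1819 − 0.1697 = 0.0122 ⇒ 0.01
exp(−rT) = exp(−0.075·2) = 0.8607
N(−d₂) = N(-0.01) = 0.4960;  N(−d₁) = N(-0.18) = 0.4286
P = 400·0.8607·0.4960 − 350·0.4286 = 170.7629 − 150.0100 = 20.7529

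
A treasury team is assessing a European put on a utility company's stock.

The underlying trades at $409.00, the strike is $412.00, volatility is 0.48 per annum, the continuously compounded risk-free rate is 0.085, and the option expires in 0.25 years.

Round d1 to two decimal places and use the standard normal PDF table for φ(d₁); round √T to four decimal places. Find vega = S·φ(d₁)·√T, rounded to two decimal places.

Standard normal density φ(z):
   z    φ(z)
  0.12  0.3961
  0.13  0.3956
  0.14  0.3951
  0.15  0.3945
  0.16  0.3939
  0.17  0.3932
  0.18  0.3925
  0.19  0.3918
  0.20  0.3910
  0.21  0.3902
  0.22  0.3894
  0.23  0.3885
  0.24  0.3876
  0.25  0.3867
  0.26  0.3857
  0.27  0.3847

80.27

σ√T = 0.48·√0.25 = 0.2400
d₁ = [ln(409/412) + (0.085 + ½·0.48²)·0.25] / (σ√T) = (-0.0073 + 0.0500) / 0.2400 = 0.1781 → 0.18
√T = √0.25 = 0.5000
φ(d₁) = φ(0.18) = 0.3925
vega = S·φ(d₁)·√T = 409·0.3925·0.5000 = 80.2662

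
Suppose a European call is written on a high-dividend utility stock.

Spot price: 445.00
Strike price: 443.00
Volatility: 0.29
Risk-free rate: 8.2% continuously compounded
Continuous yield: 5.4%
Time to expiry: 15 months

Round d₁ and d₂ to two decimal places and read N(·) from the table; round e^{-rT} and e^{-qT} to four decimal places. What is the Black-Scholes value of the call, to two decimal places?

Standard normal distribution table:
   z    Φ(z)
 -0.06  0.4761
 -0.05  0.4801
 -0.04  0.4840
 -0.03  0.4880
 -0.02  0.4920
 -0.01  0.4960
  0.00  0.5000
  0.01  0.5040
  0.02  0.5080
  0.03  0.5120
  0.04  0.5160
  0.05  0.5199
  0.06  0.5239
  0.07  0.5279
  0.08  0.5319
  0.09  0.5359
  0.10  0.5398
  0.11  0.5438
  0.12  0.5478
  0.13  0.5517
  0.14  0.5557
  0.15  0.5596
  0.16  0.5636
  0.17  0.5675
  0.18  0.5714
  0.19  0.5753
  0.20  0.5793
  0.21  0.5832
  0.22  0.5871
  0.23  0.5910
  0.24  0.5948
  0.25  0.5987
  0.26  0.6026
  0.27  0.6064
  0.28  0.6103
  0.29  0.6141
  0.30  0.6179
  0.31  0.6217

σ√T = 0.29·√1.25 = 0.3242
d₁ = [ln(445/443) + (0.082 − 0.054 + 0.29²/2)·1.25] / 0.3242 = [0.0045 + 0.0876] / 0.3242 = 0.2840 → 0.28
d₂ = d₁ − σ√T = 0.2840 − 0.3242 = -0.0403 → -0.04
e^(−qT) = e^(−0.054·1.25) = 0.9347;  e^(−rT) = e^(−0.082·1.25) = 0.9026
N(d₁) = N(0.28) = 0.6103;  N(d₂) = N(-0.04) = 0.4840
C = 445·0.9347·0.6103 − 443·0.9026·0.4840 = 253.8491 − 193.5283 = 60.3208

60.32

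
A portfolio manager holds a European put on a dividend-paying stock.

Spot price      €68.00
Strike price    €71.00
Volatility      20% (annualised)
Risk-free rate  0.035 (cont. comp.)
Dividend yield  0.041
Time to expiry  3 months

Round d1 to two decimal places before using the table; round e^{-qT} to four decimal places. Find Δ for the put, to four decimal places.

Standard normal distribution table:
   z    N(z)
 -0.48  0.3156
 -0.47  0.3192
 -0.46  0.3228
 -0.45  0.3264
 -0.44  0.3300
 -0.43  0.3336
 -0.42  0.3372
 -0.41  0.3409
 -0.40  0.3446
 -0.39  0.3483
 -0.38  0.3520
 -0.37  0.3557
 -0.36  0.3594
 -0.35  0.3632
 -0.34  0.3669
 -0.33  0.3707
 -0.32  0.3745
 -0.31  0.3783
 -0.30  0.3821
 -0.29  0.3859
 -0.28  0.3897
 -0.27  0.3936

σ√T = 0.2 × 0.5000 = 0.1000
ln(S/K) + (r − q + σ²/2)T = ln(68/71) + (0.035 − 0.041 + 0.2²/2)·0.25 = -0.0432 + 0.0035 = -0.0397
d₁ = -0.0397 / 0.1000 = -0.3967 → -0.40
N(d₁) = N(-0.40) = 0.3446
Δ_put = exp(−qT)·(N(d₁) − 1) = 0.9898·(0.3446 − 1) = -0.6487

-0.6487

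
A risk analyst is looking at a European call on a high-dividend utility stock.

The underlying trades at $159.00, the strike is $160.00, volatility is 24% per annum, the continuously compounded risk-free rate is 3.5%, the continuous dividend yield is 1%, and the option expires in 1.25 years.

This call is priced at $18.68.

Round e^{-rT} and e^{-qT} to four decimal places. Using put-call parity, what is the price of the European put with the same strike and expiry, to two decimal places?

$14.80

e^(−qT) = e^(−0.01·1.25) = 0.9876;  e^(−rT) = e^(−0.035·1.25) = 0.9572
Put-call parity: C − P = S·e^(−qT) − K·e^(−rT) = 159·0.9876 − 160·0.9572 = 157.0284 − 153.1520 = 3.8764
P = C − (C − P) = 18.68 − (3.8764) = 14.8036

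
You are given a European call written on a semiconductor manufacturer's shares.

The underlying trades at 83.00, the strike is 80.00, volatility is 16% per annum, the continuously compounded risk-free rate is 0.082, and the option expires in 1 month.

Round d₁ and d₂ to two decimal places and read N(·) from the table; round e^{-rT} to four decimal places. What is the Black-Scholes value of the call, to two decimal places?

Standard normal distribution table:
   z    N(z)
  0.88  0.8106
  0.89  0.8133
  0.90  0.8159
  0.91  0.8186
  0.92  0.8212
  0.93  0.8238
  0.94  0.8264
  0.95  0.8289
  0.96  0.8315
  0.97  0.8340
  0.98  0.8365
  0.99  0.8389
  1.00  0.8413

σ√T = 0.16·√0.08333 = 0.0462
d₁ = [ln(83/80) + (0.082 + 0.16²/2)·0.08333] / 0.0462 = [0.0368 + 0.0079] / 0.0462 = 0.9681 which rounds to 0.97
d₂ = d₁ − σ√T = 0.9681 − 0.0462 = 0.9219 which rounds to 0.92
e^(−rT) = e^(−0.082·0.08333) = 0.9932
N(d₁) = N(0.97) = 0.8340;  N(d₂) = N(0.92) = 0.8212
C = 83·0.8340 − 80·0.9932·0.8212 = 69.2220 − 65.2493 = 3.9727

3.97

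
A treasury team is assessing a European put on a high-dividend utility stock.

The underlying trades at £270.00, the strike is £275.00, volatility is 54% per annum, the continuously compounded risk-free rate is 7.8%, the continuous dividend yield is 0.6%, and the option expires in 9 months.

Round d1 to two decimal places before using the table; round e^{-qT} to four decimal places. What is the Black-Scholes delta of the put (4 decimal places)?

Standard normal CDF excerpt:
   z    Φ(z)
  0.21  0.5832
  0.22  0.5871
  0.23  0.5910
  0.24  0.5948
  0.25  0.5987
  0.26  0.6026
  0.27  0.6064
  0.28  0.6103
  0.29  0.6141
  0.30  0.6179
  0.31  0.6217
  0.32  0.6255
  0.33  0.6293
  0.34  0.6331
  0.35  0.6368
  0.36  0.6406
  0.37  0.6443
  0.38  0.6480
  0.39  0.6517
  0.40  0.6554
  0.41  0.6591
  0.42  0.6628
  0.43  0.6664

-0.3766

σ√T = 0.54·√0.75 = 0.4677
d₁ = [ln(270/275) + (0.078 − 0.006 + ½·0.54²)·0.75] / (σ√T) = (-0.0183 + 0.1633) / 0.4677 = 0.3101 which rounds to 0.31
N(d₁) = N(0.31) = 0.6217
Δ_put = e^(−qT)·(N(d₁) − 1) = 0.9955·(0.6217 − 1) = -0.3766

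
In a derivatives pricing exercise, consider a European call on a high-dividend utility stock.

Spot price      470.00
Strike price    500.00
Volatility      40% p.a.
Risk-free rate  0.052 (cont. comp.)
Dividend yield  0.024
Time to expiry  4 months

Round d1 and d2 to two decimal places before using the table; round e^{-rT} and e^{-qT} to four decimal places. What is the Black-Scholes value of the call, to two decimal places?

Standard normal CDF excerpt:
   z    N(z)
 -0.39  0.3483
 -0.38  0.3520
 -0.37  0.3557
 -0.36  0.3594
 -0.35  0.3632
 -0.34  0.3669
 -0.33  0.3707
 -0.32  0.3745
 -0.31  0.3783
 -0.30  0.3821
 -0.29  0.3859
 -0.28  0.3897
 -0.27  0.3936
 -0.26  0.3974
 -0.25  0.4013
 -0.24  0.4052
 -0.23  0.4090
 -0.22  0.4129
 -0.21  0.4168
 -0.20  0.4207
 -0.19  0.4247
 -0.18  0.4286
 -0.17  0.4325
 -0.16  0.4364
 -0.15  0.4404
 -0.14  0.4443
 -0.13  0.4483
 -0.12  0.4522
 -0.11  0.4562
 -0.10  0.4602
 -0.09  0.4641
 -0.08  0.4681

32.40

σ√T = 0.4 × 0.5774 = 0.2309
d₁ = [ln(470/500) + (0.052 − 0.024 + 0.4²/2)·0.3333] / 0.2309 = [-0.0619 + 0.0360] / 0.2309 = -0.1120 ⇒ -0.11
d₂ = d₁ − σ√T = -0.1120 − 0.2309 = -0.3430 ⇒ -0.34
e^(−qT) = e^(−0.024·0.3333) = 0.9920;  e^(−rT) = e^(−0.052·0.3333) = 0.9828
N(d₁) = N(-0.11) = 0.4562;  N(d₂) = N(-0.34) = 0.3669
C = 470·0.9920·0.4562 − 500·0.9828·0.3669 = 212.6987 − 180.2947 = 32.4040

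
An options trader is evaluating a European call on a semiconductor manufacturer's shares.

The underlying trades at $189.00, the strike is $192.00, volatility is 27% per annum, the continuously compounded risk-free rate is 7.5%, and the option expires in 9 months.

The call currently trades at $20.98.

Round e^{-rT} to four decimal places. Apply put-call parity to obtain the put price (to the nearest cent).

exp(−rT) = exp(−0.075·0.75) = 0.9453
Put-call parity: C − P = S − K·e^(−rT) = 189 − 192·0.9453 = 189 − 181.4976 = 7.5024
P = C − (C − P) = 20.98 − (7.5024) = 13.4776

$13.48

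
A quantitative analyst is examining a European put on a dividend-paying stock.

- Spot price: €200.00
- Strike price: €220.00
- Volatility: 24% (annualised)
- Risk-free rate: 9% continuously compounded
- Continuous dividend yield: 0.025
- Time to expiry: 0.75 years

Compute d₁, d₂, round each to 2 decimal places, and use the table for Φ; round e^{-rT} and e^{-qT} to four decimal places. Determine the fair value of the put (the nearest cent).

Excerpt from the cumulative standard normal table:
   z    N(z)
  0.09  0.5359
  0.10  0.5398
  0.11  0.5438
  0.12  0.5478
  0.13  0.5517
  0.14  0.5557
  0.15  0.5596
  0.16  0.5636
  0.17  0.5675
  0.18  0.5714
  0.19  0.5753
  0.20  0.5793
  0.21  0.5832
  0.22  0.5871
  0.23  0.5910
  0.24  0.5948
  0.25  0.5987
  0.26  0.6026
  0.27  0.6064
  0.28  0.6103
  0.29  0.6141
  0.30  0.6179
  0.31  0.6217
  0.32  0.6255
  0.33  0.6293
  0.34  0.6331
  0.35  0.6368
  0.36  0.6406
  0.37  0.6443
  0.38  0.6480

€21.88

σ√T = 0.24 × 0.8660 = 0.2078
d₁ = [ln(200/220) + (0.09 − 0.025 + ½·0.24²)·0.75] / (σ√T) = (-0.0953 + 0.0703) / 0.2078 = -0.1201 which rounds to -0.12
d₂ = -0.1201 − 0.2078 = -0.3279 which rounds to -0.33
exp(−qT) = exp(−0.025·0.75) = 0.9814;  exp(−rT) = exp(−0.09·0.75) = 0.9347
N(−d₂) = N(0.33) = 0.6293;  N(−d₁) = N(0.12) = 0.5478
P = 220·0.9347·0.6293 − 200·0.9814·0.5478 = 129.4055 − 107.5222 = 21.8833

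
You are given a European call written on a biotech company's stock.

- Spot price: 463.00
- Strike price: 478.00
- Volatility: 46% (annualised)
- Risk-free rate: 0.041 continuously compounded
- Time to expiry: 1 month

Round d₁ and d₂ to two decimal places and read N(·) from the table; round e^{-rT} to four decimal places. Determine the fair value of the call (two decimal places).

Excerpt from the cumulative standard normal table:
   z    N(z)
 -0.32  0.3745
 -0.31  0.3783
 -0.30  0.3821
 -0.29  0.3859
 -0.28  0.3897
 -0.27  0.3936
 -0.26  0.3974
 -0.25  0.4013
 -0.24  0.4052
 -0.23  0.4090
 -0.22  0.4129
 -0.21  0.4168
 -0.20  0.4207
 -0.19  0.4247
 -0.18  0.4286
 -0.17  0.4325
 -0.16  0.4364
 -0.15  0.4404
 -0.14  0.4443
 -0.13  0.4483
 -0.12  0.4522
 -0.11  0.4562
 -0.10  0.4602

T = 0.08333;  σ√T = 0.1328
d₁ = [ln(463/478) + (0.041 + ½·0.46²)·0.08333] / (σ√T) = (-0.0319 + 0.0122) / 0.1328 = -0.1480 ≈ -0.15
d₂ = -0.1480 − 0.1328 = -0.2808 ≈ -0.28
exp(−rT) = exp(−0.041·0.08333) = 0.9966
N(d₁) = N(-0.15) = 0.4404;  N(d₂) = N(-0.28) = 0.3897
C = 463·0.4404 − 478·0.9966·0.3897 = 203.9052 − 185.6433 = 18.2619

18.26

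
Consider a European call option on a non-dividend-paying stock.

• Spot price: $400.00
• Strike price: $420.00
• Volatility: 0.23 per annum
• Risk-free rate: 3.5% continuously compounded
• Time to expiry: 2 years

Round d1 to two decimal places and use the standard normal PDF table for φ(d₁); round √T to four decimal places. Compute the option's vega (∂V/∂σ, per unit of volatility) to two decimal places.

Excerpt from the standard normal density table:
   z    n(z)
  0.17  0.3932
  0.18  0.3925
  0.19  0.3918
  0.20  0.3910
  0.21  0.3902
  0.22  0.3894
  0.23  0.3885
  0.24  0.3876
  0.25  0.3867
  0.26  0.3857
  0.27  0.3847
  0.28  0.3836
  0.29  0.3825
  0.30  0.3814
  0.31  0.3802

219.77

σ√T = 0.23·√2 = 0.3253
ln(S/K) + (r + σ²/2)T = ln(400/420) + (0.035 + 0.23²/2)·2 = -0.0488 + 0.1229 = 0.0741
d₁ = 0.0741 / 0.3253 = 0.2278 → 0.23
√T = √2 = 1.4142
φ(d₁) = φ(0.23) = 0.3885
vega = S·φ(d₁)·√T = 400·0.3885·1.4142 = 219.7667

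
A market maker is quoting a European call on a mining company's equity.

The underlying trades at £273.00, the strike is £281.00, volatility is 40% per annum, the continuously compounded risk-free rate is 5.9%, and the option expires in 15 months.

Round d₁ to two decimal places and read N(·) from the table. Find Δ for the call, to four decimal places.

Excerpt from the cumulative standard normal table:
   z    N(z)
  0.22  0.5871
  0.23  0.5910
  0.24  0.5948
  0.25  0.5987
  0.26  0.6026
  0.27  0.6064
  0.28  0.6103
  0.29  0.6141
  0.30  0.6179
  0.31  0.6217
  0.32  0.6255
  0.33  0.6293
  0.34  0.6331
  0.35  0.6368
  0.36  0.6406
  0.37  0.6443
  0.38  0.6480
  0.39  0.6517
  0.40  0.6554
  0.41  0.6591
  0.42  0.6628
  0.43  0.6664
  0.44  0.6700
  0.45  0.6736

σ√T = 0.4 × 1.1180 = 0.4472
d₁ = [ln(273/281) + (0.059 + 0.4²/2)·1.25] / 0.4472 = [-0.0289 + 0.1738] / 0.4472 = 0.3239 ⇒ 0.32
N(d₁) = N(0.32) = 0.6255
Δ_call = N(d₁) = 0.6255

0.6255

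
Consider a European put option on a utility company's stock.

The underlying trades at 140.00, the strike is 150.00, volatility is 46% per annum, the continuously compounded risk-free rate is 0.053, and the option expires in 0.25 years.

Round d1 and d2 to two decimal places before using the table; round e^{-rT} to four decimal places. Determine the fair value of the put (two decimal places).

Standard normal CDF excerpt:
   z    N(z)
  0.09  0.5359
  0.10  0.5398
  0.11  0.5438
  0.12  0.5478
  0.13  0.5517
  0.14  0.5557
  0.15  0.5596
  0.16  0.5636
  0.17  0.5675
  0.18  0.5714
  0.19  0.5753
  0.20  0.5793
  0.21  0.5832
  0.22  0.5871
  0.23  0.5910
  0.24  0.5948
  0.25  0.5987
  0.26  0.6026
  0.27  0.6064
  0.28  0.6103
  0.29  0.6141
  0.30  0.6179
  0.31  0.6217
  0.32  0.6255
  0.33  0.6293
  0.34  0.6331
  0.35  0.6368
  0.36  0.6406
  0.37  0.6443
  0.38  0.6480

17.58

σ√T = 0.46·√0.25 = 0.2300
d₁ = [ln(140/150) + (0.053 + 0.46²/2)·0.25] / 0.2300 = [-0.0690 + 0.0397] / 0.2300 = -0.1274 which rounds to -0.13
d₂ = d₁ − σ√T = -0.1274 − 0.2300 = -0.3574 which rounds to -0.36
exp(−rT) = exp(−0.053·0.25) = 0.9868
N(−d₂) = N(0.36) = 0.6406;  N(−d₁) = N(0.13) = 0.5517
P = 150·0.9868·0.6406 − 140·0.5517 = 94.8216 − 77.2380 = 17.5836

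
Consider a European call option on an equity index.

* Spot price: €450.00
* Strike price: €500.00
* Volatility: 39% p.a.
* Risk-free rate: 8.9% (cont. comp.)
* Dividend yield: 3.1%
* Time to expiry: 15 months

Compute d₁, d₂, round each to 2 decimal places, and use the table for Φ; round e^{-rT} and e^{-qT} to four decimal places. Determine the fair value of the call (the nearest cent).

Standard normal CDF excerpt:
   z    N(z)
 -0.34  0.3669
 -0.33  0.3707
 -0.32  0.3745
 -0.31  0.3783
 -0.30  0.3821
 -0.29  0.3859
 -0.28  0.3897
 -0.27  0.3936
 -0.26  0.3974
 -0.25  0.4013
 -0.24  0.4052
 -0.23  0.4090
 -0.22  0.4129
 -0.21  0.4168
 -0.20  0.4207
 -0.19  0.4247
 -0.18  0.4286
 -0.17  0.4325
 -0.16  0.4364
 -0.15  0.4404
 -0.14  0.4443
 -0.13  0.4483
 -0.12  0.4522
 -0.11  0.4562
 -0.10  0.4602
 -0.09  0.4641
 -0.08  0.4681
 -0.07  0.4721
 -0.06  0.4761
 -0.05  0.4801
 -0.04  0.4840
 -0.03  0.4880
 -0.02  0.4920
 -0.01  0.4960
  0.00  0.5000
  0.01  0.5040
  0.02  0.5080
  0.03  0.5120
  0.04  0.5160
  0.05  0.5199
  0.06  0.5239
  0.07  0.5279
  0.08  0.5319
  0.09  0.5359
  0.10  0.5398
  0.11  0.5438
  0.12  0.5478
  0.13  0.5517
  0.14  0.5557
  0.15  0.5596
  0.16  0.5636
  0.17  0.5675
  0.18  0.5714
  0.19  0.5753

€67.93

T = 1.25;  σ√T = 0.4360
d₁ = [ln(450/500) + (0.089 − 0.031 + ½·0.39²)·1.25] / (σ√T) = (-0.1054 + 0.1676) / 0.4360 = 0.1427 ≈ 0.14
d₂ = 0.1427 − 0.4360 = -0.2934 ≈ -0.29
exp(−qT) = exp(−0.031·1.25) = 0.9620;  exp(−rT) = exp(−0.089·1.25) = 0.8947
N(d₁) = N(0.14) = 0.5557;  N(d₂) = N(-0.29) = 0.3859
C = 450·0.9620·0.5557 − 500·0.8947·0.3859 = 240.5625 − 172.6324 = 67.9302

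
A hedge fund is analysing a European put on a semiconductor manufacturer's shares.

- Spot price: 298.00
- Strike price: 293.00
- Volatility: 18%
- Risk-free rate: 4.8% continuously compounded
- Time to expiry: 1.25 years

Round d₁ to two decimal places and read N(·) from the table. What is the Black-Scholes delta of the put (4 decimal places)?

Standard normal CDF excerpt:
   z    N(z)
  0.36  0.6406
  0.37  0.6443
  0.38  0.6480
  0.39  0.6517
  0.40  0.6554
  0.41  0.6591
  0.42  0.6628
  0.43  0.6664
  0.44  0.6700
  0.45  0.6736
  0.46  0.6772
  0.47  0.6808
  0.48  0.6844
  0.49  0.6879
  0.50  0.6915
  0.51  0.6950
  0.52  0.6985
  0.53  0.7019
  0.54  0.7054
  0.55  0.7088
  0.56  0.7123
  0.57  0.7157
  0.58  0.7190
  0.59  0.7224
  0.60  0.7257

σ√T = 0.18 × 1.1180 = 0.2012
d₁ = [ln(298/293) + (0.048 + ½·0.18²)·1.25] / (σ√T) = (0.0169 + 0.0803) / 0.2012 = 0.4828 → 0.48
N(d₁) = N(0.48) = 0.6844
Δ_put = N(d₁) − 1 = 0.6844 − 1 = -0.3156

-0.3156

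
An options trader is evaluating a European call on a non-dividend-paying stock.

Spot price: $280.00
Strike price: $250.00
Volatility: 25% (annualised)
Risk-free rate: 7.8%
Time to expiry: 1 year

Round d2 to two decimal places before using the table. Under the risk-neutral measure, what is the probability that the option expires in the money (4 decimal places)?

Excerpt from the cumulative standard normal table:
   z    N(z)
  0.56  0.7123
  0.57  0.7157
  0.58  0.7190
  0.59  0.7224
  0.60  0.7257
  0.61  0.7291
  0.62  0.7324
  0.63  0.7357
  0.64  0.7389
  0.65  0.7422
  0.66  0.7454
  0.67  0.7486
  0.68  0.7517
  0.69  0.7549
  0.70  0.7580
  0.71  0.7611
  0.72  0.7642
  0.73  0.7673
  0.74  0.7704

0.7389

T = 1;  σ√T = 0.2500
ln(S/K) + (r + σ²/2)T = ln(280/250) + (0.078 + 0.25²/2)·1 = 0.1133 + 0.1092 = 0.2226
d₁ = 0.2226 / 0.2500 = 0.8903 which rounds to 0.89
d₂ = d₁ − σ√T = 0.8903 − 0.2500 = 0.6403 which rounds to 0.64
Risk-neutral Pr[S_T > K] = N(d₂) = N(0.64) = 0.7389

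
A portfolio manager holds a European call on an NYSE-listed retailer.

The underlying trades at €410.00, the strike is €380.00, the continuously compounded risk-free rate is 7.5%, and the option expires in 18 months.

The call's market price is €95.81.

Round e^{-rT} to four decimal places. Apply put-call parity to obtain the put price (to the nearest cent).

€25.38

exp(−rT) = exp(−0.075·1.5) = 0.8936
Put-call parity: C − P = S − K·e^(−rT) = 410 − 380·0.8936 = 410 − 339.5680 = 70.4320
P = C − (C − P) = 95.81 − (70.4320) = 25.3780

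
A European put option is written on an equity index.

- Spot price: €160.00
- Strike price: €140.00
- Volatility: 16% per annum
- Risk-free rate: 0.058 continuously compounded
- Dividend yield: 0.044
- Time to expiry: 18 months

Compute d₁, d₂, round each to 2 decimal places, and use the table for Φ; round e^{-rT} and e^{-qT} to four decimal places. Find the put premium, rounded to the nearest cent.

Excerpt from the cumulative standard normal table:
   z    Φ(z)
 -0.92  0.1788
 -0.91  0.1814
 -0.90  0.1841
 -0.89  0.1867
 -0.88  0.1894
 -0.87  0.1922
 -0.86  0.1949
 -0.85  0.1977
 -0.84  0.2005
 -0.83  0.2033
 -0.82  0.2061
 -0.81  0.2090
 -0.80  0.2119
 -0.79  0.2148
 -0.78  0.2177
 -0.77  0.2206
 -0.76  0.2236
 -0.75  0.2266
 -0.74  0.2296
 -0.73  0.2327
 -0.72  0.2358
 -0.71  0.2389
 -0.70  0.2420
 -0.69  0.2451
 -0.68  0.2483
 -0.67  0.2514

€3.49

σ√T = 0.16 × 1.2247 = 0.1960
d₁ = [ln(160/140) + (0.058 − 0.044 + ½·0.16²)·1.5] / (σ√T) = (0.1335 + 0.0402) / 0.1960 = 0.8866 ≈ 0.89
d₂ = 0.8866 − 0.1960 = 0.6906 ≈ 0.69
e^(−qT) = e^(−0.044·1.5) = 0.9361;  e^(−rT) = e^(−0.058·1.5) = 0.9167
N(−d₂) = N(-0.69) = 0.2451;  N(−d₁) = N(-0.89) = 0.1867
P = 140·0.9167·0.2451 − 160·0.9361·0.1867 = 31.4556 − 27.9632 = 3.4925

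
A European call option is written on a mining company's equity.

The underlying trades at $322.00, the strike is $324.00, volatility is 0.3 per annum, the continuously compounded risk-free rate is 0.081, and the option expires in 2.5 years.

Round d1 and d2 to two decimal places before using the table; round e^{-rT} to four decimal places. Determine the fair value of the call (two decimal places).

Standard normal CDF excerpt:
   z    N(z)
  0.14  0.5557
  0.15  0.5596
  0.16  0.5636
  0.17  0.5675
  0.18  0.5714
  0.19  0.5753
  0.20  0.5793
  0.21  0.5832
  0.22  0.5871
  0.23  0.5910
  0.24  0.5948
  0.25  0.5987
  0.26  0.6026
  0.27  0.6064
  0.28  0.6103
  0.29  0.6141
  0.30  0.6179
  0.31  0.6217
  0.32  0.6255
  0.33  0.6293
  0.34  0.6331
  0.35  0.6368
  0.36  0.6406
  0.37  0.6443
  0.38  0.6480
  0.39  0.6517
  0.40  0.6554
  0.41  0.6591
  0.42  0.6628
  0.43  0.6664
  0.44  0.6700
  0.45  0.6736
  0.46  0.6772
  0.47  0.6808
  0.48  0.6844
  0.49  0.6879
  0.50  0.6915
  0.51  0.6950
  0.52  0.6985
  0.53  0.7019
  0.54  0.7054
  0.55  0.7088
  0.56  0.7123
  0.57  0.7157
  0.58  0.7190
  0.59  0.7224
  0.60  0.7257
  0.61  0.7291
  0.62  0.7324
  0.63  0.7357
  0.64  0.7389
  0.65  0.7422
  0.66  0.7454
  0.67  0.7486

σ√T = 0.3 × 1.5811 = 0.4743
d₁ = [ln(322/324) + (0.081 + ½·0.3²)·2.5] / (σ√T) = (-0.0062 + 0.3150) / 0.4743 = 0.6510 which rounds to 0.65
d₂ = 0.6510 − 0.4743 = 0.1767 which rounds to 0.18
exp(−rT) = exp(−0.081·2.5) = 0.8167
C = 322·N(0.65) − 324·0.8167·N(0.18) = 322·0.7422 − 324·0.8167·0.5714 = 238.9884 − 151.1986 = 87.7898

$87.79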